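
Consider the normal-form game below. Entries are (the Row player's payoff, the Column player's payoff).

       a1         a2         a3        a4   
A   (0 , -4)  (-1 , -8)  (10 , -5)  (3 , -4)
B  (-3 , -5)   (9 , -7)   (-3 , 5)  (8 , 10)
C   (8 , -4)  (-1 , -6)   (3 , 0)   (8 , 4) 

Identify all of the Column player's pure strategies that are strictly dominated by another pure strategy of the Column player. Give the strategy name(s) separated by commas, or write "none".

a1 is not dominated — it holds its own against a2 at A (-4>-8); a3 at A (-4>-5); a4 at A (-4=-4).
a2: dominated, since a1 does at least as well everywhere (A: -4>-8, B: -5>-7, C: -4>-6).
a3: dominated, since a4 does at least as well everywhere (A: -4>-5, B: 10>5, C: 4>0).
Nothing dominates a4: a1 at A (-4=-4); a2 at A (-4>-8); a3 at A (-4>-5).

a2, a3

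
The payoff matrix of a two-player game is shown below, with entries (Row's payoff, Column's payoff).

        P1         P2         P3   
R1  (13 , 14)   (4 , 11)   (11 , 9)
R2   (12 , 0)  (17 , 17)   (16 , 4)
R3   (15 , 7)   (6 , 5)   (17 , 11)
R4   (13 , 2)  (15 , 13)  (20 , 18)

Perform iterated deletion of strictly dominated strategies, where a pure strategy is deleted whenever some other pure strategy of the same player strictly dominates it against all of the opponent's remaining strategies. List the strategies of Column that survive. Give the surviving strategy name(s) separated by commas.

Row R1 is eliminated: R3 beats it against every remaining column (P1: 15>13, P2: 6>4, P3: 17>11).
Column P1 is eliminated: P3 beats it against every remaining row (R2: 4>0, R3: 11>7, R4: 18>2).
Row's strategy R3 is strictly dominated by R4 (P2: 15>6, P3: 20>17) and is removed.
Among the remaining strategies, none is strictly dominated by another pure strategy of the same player, so the elimination stops.
Surviving strategies — Row: {R2, R4}; Column: {P2, P3}.

P2, P3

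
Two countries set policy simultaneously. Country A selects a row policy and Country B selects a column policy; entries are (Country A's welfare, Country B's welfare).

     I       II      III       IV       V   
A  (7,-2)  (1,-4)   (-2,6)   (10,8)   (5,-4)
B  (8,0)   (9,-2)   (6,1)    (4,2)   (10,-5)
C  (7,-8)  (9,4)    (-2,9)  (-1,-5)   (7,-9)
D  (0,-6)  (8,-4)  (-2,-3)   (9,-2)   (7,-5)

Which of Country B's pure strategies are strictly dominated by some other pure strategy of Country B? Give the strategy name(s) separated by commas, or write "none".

I, II, V

I: dominated, since III does at least as well everywhere (A: 6>-2, B: 1>0, C: 9>-8, D: -3>-6).
II: dominated, since III does at least as well everywhere (A: 6>-4, B: 1>-2, C: 9>4, D: -3>-4).
III is not dominated — it holds its own against I at A (6>-2); II at A (6>-4); IV at C (9>-5); V at A (6>-4).
IV is not dominated — it holds its own against I at A (8>-2); II at A (8>-4); III at A (8>6); V at A (8>-4).
V: dominated, since III does at least as well everywhere (A: 6>-4, B: 1>-5, C: 9>-9, D: -3>-5).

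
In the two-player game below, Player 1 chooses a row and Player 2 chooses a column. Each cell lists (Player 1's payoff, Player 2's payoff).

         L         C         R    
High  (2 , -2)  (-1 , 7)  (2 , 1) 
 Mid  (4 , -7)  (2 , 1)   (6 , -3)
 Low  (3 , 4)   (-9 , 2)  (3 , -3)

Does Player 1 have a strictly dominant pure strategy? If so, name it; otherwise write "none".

Mid vs High: L: 4>2, C: 2>-1, R: 6>2.
Mid vs Low: L: 4>3, C: 2>-9, R: 6>3.
Mid strictly beats every other strategy against every opponent action, so it is strictly dominant.

Mid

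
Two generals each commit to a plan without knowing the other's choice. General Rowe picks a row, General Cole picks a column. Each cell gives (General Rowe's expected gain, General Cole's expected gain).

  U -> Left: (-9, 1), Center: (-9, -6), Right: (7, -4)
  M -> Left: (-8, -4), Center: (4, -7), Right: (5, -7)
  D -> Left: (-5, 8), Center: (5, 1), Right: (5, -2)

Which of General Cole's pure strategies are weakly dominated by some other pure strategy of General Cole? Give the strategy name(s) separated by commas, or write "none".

Nothing dominates Left: Center at U (1>-6); Right at U (1>-4).
Left weakly dominates Center — U: 1>-6, M: -4>-7, D: 8>1.
Right is weakly dominated by Left (U: 1>-4, M: -4>-7, D: 8>-2).

Center, Right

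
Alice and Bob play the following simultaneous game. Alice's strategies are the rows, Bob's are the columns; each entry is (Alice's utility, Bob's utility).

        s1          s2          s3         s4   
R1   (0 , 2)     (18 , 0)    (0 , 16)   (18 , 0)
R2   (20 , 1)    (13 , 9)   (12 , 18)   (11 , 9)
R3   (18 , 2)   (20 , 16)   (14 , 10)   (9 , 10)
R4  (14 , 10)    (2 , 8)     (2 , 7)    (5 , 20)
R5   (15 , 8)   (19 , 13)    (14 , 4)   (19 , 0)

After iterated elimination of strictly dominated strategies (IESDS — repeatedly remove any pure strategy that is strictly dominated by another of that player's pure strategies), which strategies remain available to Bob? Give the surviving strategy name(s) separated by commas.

s2

For Alice, R5 strictly dominates R1 on the remaining columns (s1: 15>0, s2: 19>18, s3: 14>0, s4: 19>18); eliminate R1.
Row R4 is eliminated: R2 beats it against every remaining column (s1: 20>14, s2: 13>2, s3: 12>2, s4: 11>5).
Bob's strategy s1 is strictly dominated by s2 (R2: 9>1, R3: 16>2, R5: 13>8) and is removed.
Alice's strategy R2 is strictly dominated by R5 (s2: 19>13, s3: 14>12, s4: 19>11) and is removed.
For Bob, s2 strictly dominates s3 on the remaining rows (R3: 16>10, R5: 13>4); eliminate s3.
For Bob, s2 strictly dominates s4 on the remaining rows (R3: 16>10, R5: 13>0); eliminate s4.
Alice's strategy R5 is strictly dominated by R3 (s2: 20>19) and is removed.
Among the remaining strategies, none is strictly dominated by another pure strategy of the same player, so the elimination stops.
Surviving strategies — Alice: {R3}; Bob: {s2}.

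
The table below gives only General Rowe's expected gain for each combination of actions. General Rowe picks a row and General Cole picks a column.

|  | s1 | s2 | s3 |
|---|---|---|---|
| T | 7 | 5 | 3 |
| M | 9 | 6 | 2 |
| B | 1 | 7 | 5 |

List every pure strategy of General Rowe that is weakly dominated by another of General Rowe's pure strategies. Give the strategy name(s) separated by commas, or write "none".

Nothing dominates T: M at s3 (3>2); B at s1 (7>1).
M is not dominated — it holds its own against T at s1 (9>7); B at s1 (9>1).
Nothing dominates B: T at s2 (7>5); M at s2 (7>6).

none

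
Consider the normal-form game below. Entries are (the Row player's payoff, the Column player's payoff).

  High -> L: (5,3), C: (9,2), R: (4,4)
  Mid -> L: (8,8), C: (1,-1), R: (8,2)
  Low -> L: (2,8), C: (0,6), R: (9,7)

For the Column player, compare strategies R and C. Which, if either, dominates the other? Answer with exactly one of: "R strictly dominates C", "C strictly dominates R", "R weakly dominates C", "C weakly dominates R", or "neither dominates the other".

Compare R to C across every action of the Row player: High: 4>2, Mid: 2>-1, Low: 7>6.
R gives a strictly higher payoff against every action of the Row player, so R strictly dominates C.

R strictly dominates C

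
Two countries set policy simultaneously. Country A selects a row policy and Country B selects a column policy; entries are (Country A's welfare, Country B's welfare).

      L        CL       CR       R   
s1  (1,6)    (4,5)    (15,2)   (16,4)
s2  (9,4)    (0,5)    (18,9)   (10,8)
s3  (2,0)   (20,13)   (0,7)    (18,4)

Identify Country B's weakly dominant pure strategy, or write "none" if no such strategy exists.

none

L fails to dominate CL at s2 (4<5).
CL fails to dominate L at s1 (5<6).
CR fails to dominate L at s1 (2<6).
R fails to dominate L at s1 (4<6).
No single strategy dominates all the others.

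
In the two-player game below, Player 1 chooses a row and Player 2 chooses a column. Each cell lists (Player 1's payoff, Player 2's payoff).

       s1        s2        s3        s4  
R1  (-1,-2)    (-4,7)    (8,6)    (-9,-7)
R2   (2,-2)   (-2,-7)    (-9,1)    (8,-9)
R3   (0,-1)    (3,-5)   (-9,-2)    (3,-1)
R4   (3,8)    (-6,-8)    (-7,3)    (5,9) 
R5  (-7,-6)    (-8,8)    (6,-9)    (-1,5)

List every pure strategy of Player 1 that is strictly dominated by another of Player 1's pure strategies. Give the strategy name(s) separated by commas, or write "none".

none

R1 is not dominated — it holds its own against R2 at s3 (8>-9); R3 at s3 (8>-9); R4 at s2 (-4>-6); R5 at s1 (-1>-7).
R2 is not dominated — it holds its own against R1 at s1 (2>-1); R3 at s1 (2>0); R4 at s2 (-2>-6); R5 at s1 (2>-7).
Nothing dominates R3: R1 at s1 (0>-1); R2 at s2 (3>-2); R4 at s2 (3>-6); R5 at s1 (0>-7).
R4: no other strategy beats it everywhere (R1 at s1 (3>-1); R2 at s1 (3>2); R3 at s1 (3>0); R5 at s1 (3>-7)).
R5: no other strategy beats it everywhere (R1 at s4 (-1>-9); R2 at s3 (6>-9); R3 at s3 (6>-9); R4 at s3 (6>-7)).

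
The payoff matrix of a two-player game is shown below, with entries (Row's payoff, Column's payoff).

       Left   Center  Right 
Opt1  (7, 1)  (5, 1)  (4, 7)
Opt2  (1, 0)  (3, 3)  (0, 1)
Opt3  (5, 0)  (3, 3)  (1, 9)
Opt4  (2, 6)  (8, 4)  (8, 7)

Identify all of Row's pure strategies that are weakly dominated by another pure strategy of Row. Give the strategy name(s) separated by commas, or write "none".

Opt1 is not dominated — it holds its own against Opt2 at Left (7>1); Opt3 at Left (7>5); Opt4 at Left (7>2).
Opt1 weakly dominates Opt2 — Left: 7>1, Center: 5>3, Right: 4>0.
Opt3: dominated, since Opt1 does at least as well everywhere (Left: 7>5, Center: 5>3, Right: 4>1).
Nothing dominates Opt4: Opt1 at Center (8>5); Opt2 at Left (2>1); Opt3 at Center (8>3).

Opt2, Opt3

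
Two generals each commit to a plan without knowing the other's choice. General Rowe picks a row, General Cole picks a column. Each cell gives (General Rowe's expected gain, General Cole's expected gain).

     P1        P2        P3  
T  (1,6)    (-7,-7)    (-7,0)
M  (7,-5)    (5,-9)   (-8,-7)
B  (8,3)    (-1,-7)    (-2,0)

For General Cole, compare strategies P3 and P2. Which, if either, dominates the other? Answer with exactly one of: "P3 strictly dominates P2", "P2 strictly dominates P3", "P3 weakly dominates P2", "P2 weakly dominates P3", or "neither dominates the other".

Compare P3 to P2 across every action of General Rowe: T: 0>-7, M: -7>-9, B: 0>-7.
P3 gives a strictly higher payoff against every action of General Rowe, so P3 strictly dominates P2.

P3 strictly dominates P2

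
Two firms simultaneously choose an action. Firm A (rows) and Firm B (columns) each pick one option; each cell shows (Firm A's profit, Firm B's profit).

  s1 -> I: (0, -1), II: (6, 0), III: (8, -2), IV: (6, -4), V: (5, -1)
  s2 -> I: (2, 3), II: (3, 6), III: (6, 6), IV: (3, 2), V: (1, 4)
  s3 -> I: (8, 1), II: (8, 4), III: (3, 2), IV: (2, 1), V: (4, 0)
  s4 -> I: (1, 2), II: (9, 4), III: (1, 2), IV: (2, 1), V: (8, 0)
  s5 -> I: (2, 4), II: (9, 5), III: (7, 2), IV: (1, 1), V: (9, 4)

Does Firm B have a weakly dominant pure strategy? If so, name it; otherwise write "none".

II vs I: s1: 0>-1, s2: 6>3, s3: 4>1, s4: 4>2, s5: 5>4.
II vs III: s1: 0>-2, s2: 6=6, s3: 4>2, s4: 4>2, s5: 5>2.
II vs IV: s1: 0>-4, s2: 6>2, s3: 4>1, s4: 4>1, s5: 5>1.
II vs V: s1: 0>-1, s2: 6>4, s3: 4>0, s4: 4>0, s5: 5>4.
II is at least as good as every other strategy against every opponent action, so it is weakly dominant.

II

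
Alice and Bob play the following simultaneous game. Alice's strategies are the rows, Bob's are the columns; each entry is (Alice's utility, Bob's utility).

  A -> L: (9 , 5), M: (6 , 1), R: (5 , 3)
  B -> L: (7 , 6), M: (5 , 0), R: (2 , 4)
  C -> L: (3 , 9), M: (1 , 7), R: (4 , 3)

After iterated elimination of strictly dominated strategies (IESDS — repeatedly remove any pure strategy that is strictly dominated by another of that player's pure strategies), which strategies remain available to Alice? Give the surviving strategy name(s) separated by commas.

A

Row B is eliminated: A beats it against every remaining column (L: 9>7, M: 6>5, R: 5>2).
Alice's strategy C is strictly dominated by A (L: 9>3, M: 6>1, R: 5>4) and is removed.
Bob's strategy M is strictly dominated by L (A: 5>1) and is removed.
Column R is eliminated: L beats it against every remaining row (A: 5>3).
Among the remaining strategies, none is strictly dominated by another pure strategy of the same player, so the elimination stops.
Surviving strategies — Alice: {A}; Bob: {L}.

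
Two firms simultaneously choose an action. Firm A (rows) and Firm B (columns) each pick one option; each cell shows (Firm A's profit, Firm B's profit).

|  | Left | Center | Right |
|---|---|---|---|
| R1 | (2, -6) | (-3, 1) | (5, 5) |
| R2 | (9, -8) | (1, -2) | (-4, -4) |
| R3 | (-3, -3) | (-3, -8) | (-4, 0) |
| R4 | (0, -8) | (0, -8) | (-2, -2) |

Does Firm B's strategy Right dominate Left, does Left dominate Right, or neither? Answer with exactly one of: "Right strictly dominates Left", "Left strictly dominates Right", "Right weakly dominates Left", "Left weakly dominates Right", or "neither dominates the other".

Right's payoffs vs Left's, by Firm A's action — R1: 5>-6, R2: -4>-8, R3: 0>-3, R4: -2>-8.
Right gives a strictly higher payoff against every action of Firm A, so Right strictly dominates Left.

Right strictly dominates Left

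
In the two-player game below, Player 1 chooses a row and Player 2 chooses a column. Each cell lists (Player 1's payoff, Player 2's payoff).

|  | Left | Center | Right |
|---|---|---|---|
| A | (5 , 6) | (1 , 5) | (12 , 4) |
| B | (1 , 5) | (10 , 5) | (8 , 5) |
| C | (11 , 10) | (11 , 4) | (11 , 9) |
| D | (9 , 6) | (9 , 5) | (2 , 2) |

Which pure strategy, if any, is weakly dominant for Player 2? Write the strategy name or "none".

Left vs Center: A: 6>5, B: 5=5, C: 10>4, D: 6>5.
Left vs Right: A: 6>4, B: 5=5, C: 10>9, D: 6>2.
Left is at least as good as every other strategy against every opponent action, so it is weakly dominant.

Left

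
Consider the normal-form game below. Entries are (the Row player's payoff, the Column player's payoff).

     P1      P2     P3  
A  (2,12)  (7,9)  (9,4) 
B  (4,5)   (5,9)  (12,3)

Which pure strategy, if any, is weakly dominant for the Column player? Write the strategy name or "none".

P1 fails to dominate P2 at B (5<9).
P2 fails to dominate P1 at A (9<12).
P3 fails to dominate P1 at A (4<12).
No single strategy dominates all the others.

none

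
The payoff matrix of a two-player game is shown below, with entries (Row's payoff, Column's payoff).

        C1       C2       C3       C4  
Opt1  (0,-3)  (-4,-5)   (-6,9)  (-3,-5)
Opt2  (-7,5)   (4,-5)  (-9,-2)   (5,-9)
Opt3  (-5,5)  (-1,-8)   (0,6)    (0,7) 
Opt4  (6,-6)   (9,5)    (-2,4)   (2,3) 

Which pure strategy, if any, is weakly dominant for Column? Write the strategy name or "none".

none

C1 fails to dominate C2 at Opt4 (-6<5).
C2 fails to dominate C1 at Opt1 (-5<-3).
C3 fails to dominate C1 at Opt2 (-2<5).
C4 fails to dominate C1 at Opt1 (-5<-3).
No single strategy dominates all the others.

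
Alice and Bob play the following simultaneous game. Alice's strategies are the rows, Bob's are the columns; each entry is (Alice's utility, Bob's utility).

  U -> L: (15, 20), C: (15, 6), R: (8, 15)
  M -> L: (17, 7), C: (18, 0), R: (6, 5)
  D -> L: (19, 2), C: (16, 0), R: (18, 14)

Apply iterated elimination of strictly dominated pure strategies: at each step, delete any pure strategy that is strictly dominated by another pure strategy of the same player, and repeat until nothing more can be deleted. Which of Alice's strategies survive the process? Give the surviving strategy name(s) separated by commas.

D

Row U is eliminated: D beats it against every remaining column (L: 19>15, C: 16>15, R: 18>8).
Bob's strategy C is strictly dominated by L (M: 7>0, D: 2>0) and is removed.
For Alice, D strictly dominates M on the remaining columns (L: 19>17, R: 18>6); eliminate M.
Bob's strategy L is strictly dominated by R (D: 14>2) and is removed.
Among the remaining strategies, none is strictly dominated by another pure strategy of the same player, so the elimination stops.
Surviving strategies — Alice: {D}; Bob: {R}.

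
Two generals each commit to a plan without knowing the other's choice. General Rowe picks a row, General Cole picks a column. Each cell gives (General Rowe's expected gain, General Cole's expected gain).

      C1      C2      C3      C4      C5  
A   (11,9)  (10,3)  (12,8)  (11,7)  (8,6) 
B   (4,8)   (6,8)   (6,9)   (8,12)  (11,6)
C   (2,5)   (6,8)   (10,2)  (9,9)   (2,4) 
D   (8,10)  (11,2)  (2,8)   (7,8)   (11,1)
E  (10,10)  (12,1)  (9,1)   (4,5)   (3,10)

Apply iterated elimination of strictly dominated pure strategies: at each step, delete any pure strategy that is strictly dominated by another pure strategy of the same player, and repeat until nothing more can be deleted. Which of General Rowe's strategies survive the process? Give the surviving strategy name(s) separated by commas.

A

General Rowe's strategy C is strictly dominated by A (C1: 11>2, C2: 10>6, C3: 12>10, C4: 11>9, C5: 8>2) and is removed.
General Cole's strategy C2 is strictly dominated by C4 (A: 7>3, B: 12>8, D: 8>2, E: 5>1) and is removed.
For General Rowe, A strictly dominates E on the remaining columns (C1: 11>10, C3: 12>9, C4: 11>4, C5: 8>3); eliminate E.
For General Cole, C1 strictly dominates C5 on the remaining rows (A: 9>6, B: 8>6, D: 10>1); eliminate C5.
For General Rowe, A strictly dominates B on the remaining columns (C1: 11>4, C3: 12>6, C4: 11>8); eliminate B.
General Rowe's strategy D is strictly dominated by A (C1: 11>8, C3: 12>2, C4: 11>7) and is removed.
Column C3 is eliminated: C1 beats it against every remaining row (A: 9>8).
Column C4 is eliminated: C1 beats it against every remaining row (A: 9>7).
Among the remaining strategies, none is strictly dominated by another pure strategy of the same player, so the elimination stops.
Surviving strategies — General Rowe: {A}; General Cole: {C1}.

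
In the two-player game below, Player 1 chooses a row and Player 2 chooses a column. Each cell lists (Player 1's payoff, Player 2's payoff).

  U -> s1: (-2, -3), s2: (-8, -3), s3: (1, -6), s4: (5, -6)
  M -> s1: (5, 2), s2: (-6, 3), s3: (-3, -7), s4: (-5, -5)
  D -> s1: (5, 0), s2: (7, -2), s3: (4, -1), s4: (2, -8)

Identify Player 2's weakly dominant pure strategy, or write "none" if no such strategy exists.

none

s1 fails to dominate s2 at M (2<3).
s2 fails to dominate s1 at D (-2<0).
s3 fails to dominate s1 at U (-6<-3).
s4 fails to dominate s1 at U (-6<-3).
No single strategy dominates all the others.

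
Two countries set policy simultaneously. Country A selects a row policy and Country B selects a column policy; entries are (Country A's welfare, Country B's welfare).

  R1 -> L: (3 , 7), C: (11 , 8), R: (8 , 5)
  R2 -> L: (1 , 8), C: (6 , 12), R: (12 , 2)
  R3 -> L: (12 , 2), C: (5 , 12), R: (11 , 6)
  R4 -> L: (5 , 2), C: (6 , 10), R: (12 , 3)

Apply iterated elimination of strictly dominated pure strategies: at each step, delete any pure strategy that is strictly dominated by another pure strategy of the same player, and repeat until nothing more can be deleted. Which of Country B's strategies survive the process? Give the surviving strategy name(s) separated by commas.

C

For Country B, C strictly dominates L on the remaining rows (R1: 8>7, R2: 12>8, R3: 12>2, R4: 10>2); eliminate L.
For Country A, R2 strictly dominates R3 on the remaining columns (C: 6>5, R: 12>11); eliminate R3.
Country B's strategy R is strictly dominated by C (R1: 8>5, R2: 12>2, R4: 10>3) and is removed.
Row R2 is eliminated: R1 beats it against every remaining column (C: 11>6).
Country A's strategy R4 is strictly dominated by R1 (C: 11>6) and is removed.
Among the remaining strategies, none is strictly dominated by another pure strategy of the same player, so the elimination stops.
Surviving strategies — Country A: {R1}; Country B: {C}.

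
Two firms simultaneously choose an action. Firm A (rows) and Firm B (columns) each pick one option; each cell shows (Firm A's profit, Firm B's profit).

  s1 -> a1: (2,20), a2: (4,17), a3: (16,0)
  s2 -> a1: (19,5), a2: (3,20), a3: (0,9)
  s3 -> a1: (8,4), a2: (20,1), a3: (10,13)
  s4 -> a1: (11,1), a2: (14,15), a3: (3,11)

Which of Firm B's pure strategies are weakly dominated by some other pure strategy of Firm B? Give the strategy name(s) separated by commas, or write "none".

a1: no other strategy beats it everywhere (a2 at s1 (20>17); a3 at s1 (20>0)).
a2: no other strategy beats it everywhere (a1 at s2 (20>5); a3 at s1 (17>0)).
a3: no other strategy beats it everywhere (a1 at s2 (9>5); a2 at s3 (13>1)).

none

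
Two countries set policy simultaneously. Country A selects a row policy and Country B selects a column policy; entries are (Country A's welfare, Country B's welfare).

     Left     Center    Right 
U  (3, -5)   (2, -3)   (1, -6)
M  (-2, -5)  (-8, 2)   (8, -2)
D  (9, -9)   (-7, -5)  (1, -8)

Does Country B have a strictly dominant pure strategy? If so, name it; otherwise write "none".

Center

Center vs Left: U: -3>-5, M: 2>-5, D: -5>-9.
Center vs Right: U: -3>-6, M: 2>-2, D: -5>-8.
Center strictly beats every other strategy against every opponent action, so it is strictly dominant.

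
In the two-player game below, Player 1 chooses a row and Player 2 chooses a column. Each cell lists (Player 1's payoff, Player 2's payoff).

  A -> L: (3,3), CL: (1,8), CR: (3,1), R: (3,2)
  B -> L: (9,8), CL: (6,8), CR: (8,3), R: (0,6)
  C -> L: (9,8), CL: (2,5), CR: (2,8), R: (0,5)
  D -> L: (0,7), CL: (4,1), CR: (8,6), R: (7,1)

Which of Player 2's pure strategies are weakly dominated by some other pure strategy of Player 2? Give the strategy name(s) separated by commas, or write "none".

Nothing dominates L: CL at C (8>5); CR at A (3>1); R at A (3>2).
Nothing dominates CL: L at A (8>3); CR at A (8>1); R at A (8>2).
L weakly dominates CR — A: 3>1, B: 8>3, C: 8=8, D: 7>6.
R is weakly dominated by L (A: 3>2, B: 8>6, C: 8>5, D: 7>1).

CR, R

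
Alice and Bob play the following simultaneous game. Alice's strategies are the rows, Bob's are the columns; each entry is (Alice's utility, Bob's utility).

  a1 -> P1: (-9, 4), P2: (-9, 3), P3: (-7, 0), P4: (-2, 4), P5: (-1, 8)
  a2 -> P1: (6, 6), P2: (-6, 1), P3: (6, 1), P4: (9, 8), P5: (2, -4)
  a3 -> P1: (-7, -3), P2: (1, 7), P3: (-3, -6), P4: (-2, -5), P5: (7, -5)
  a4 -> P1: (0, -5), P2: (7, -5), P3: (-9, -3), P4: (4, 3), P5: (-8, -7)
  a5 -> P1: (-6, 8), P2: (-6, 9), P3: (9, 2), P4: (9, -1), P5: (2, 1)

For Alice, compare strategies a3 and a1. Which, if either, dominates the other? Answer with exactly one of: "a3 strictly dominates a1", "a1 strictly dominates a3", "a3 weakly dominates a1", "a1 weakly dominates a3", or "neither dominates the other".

a3's payoffs vs a1's, by Bob's action — P1: -7>-9, P2: 1>-9, P3: -3>-7, P4: -2=-2, P5: 7>-1.
a3 is at least as good everywhere and strictly better somewhere (tied only at P4), so a3 weakly but not strictly dominates a1.

a3 weakly dominates a1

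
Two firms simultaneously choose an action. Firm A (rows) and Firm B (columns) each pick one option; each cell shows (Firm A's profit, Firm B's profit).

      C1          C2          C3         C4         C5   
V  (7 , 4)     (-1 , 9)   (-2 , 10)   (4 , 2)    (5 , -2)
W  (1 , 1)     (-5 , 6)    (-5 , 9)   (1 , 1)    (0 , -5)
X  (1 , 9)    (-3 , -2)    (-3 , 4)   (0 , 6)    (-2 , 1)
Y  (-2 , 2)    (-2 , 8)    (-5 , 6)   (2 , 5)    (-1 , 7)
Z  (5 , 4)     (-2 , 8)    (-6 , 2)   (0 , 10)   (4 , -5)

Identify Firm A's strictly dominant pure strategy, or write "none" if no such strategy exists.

V

V vs W: C1: 7>1, C2: -1>-5, C3: -2>-5, C4: 4>1, C5: 5>0.
V vs X: C1: 7>1, C2: -1>-3, C3: -2>-3, C4: 4>0, C5: 5>-2.
V vs Y: C1: 7>-2, C2: -1>-2, C3: -2>-5, C4: 4>2, C5: 5>-1.
V vs Z: C1: 7>5, C2: -1>-2, C3: -2>-6, C4: 4>0, C5: 5>4.
V strictly beats every other strategy against every opponent action, so it is strictly dominant.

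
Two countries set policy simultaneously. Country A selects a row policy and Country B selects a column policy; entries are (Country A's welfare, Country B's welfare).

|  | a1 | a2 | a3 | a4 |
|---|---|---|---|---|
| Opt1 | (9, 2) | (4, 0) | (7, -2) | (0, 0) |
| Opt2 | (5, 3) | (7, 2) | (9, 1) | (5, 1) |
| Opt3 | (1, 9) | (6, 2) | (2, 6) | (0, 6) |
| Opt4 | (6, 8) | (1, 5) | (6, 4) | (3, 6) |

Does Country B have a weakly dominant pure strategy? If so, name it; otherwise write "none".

a1

a1 vs a2: Opt1: 2>0, Opt2: 3>2, Opt3: 9>2, Opt4: 8>5.
a1 vs a3: Opt1: 2>-2, Opt2: 3>1, Opt3: 9>6, Opt4: 8>4.
a1 vs a4: Opt1: 2>0, Opt2: 3>1, Opt3: 9>6, Opt4: 8>6.
a1 is at least as good as every other strategy against every opponent action, so it is weakly dominant.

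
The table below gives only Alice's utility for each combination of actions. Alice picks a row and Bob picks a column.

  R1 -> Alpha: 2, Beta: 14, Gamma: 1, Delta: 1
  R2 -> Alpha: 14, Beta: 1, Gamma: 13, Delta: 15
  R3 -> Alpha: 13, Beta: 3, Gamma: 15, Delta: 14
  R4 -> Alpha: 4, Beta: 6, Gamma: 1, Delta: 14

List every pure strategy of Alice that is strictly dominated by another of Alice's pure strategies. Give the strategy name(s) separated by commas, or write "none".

none

Nothing dominates R1: R2 at Beta (14>1); R3 at Beta (14>3); R4 at Beta (14>6).
Nothing dominates R2: R1 at Alpha (14>2); R3 at Alpha (14>13); R4 at Alpha (14>4).
R3: no other strategy beats it everywhere (R1 at Alpha (13>2); R2 at Beta (3>1); R4 at Alpha (13>4)).
R4 is not dominated — it holds its own against R1 at Alpha (4>2); R2 at Beta (6>1); R3 at Beta (6>3).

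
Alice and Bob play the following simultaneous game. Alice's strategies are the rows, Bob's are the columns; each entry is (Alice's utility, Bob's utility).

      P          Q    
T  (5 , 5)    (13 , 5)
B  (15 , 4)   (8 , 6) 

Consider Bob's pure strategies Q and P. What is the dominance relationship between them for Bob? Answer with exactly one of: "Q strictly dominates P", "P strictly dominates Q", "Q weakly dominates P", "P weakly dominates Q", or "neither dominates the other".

Q weakly dominates P

Q's payoffs vs P's, by Alice's action — T: 5=5, B: 6>4.
Q is at least as good everywhere and strictly better somewhere (tied only at T), so Q weakly but not strictly dominates P.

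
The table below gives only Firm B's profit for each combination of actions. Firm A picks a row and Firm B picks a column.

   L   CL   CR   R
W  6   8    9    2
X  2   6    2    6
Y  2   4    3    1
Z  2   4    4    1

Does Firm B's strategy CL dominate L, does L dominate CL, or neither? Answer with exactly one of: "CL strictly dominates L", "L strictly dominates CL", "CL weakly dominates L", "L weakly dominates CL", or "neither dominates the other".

CL's payoffs vs L's, by Firm A's action — W: 8>6, X: 6>2, Y: 4>2, Z: 4>2.
Every comparison favours CL, so CL strictly dominates L.

CL strictly dominates L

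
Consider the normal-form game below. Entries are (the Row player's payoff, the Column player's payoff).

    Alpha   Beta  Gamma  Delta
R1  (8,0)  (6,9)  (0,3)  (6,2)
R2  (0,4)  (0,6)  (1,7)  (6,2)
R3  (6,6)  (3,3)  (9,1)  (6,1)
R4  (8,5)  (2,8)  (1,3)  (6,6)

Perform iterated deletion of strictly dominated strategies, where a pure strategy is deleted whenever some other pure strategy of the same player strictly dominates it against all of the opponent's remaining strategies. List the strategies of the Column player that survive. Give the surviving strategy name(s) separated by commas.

The Column player's strategy Delta is strictly dominated by Beta (R1: 9>2, R2: 6>2, R3: 3>1, R4: 8>6) and is removed.
For the Row player, R3 strictly dominates R2 on the remaining columns (Alpha: 6>0, Beta: 3>0, Gamma: 9>1); eliminate R2.
The Column player's strategy Gamma is strictly dominated by Beta (R1: 9>3, R3: 3>1, R4: 8>3) and is removed.
Row R3 is eliminated: R1 beats it against every remaining column (Alpha: 8>6, Beta: 6>3).
For the Column player, Beta strictly dominates Alpha on the remaining rows (R1: 9>0, R4: 8>5); eliminate Alpha.
The Row player's strategy R4 is strictly dominated by R1 (Beta: 6>2) and is removed.
Among the remaining strategies, none is strictly dominated by another pure strategy of the same player, so the elimination stops.
Surviving strategies — the Row player: {R1}; the Column player: {Beta}.

Beta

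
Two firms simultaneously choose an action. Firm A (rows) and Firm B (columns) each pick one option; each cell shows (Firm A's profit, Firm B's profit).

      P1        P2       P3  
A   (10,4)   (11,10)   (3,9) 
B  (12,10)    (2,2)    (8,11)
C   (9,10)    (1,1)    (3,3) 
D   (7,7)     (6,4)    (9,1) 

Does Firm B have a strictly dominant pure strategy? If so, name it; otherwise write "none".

none

P1 fails to dominate P2 at A (4<10).
P2 fails to dominate P1 at B (2<10).
P3 fails to dominate P1 at C (3<10).
No single strategy dominates all the others.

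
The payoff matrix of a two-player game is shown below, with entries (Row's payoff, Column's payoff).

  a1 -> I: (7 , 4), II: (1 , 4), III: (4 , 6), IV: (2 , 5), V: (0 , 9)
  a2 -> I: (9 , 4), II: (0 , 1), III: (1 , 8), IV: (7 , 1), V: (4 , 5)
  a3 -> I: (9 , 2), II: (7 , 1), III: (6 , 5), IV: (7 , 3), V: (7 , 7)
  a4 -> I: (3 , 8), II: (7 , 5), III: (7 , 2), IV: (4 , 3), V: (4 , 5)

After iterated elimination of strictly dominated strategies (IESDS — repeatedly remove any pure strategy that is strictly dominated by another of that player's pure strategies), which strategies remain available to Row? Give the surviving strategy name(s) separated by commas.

For Row, a3 strictly dominates a1 on the remaining columns (I: 9>7, II: 7>1, III: 6>4, IV: 7>2, V: 7>0); eliminate a1.
Column's strategy II is strictly dominated by I (a2: 4>1, a3: 2>1, a4: 8>5) and is removed.
Column IV is eliminated: V beats it against every remaining row (a2: 5>1, a3: 7>3, a4: 5>3).
Among the remaining strategies, none is strictly dominated by another pure strategy of the same player, so the elimination stops.
Surviving strategies — Row: {a2, a3, a4}; Column: {I, III, V}.

a2, a3, a4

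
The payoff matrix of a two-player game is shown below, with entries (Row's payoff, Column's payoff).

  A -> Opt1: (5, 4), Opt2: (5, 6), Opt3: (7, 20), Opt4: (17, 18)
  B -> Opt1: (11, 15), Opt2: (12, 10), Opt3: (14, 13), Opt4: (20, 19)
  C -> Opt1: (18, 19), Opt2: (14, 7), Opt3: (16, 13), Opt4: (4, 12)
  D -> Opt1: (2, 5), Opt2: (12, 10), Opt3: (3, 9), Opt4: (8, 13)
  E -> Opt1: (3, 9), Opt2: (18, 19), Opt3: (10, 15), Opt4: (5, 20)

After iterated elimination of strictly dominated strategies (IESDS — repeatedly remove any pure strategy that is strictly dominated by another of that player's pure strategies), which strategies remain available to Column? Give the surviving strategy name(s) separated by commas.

Row A is eliminated: B beats it against every remaining column (Opt1: 11>5, Opt2: 12>5, Opt3: 14>7, Opt4: 20>17).
Column Opt2 is eliminated: Opt4 beats it against every remaining row (B: 19>10, C: 12>7, D: 13>10, E: 20>19).
Row's strategy D is strictly dominated by B (Opt1: 11>2, Opt3: 14>3, Opt4: 20>8) and is removed.
Row E is eliminated: B beats it against every remaining column (Opt1: 11>3, Opt3: 14>10, Opt4: 20>5).
For Column, Opt1 strictly dominates Opt3 on the remaining rows (B: 15>13, C: 19>13); eliminate Opt3.
Among the remaining strategies, none is strictly dominated by another pure strategy of the same player, so the elimination stops.
Surviving strategies — Row: {B, C}; Column: {Opt1, Opt4}.

Opt1, Opt4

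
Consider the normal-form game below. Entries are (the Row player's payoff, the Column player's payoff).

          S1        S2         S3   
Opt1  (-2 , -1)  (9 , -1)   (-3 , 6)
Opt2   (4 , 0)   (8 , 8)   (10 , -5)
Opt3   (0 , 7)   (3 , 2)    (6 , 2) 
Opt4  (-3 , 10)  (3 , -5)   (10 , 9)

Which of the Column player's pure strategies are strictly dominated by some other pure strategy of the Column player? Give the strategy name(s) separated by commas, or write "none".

none

S1 is not dominated — it holds its own against S2 at Opt1 (-1=-1); S3 at Opt2 (0>-5).
S2: no other strategy beats it everywhere (S1 at Opt1 (-1=-1); S3 at Opt2 (8>-5)).
S3: no other strategy beats it everywhere (S1 at Opt1 (6>-1); S2 at Opt1 (6>-1)).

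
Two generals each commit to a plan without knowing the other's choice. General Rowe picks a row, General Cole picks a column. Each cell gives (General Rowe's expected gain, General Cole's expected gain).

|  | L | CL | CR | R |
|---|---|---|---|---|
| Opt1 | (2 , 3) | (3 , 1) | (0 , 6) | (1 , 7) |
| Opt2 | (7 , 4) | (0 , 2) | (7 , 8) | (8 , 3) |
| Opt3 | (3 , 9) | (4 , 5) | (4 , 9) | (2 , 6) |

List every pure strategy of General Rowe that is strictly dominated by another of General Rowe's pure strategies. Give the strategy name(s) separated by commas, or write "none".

Opt1

Opt1 is strictly dominated by Opt3 (L: 3>2, CL: 4>3, CR: 4>0, R: 2>1).
Opt2 is not dominated — it holds its own against Opt1 at L (7>2); Opt3 at L (7>3).
Nothing dominates Opt3: Opt1 at L (3>2); Opt2 at CL (4>0).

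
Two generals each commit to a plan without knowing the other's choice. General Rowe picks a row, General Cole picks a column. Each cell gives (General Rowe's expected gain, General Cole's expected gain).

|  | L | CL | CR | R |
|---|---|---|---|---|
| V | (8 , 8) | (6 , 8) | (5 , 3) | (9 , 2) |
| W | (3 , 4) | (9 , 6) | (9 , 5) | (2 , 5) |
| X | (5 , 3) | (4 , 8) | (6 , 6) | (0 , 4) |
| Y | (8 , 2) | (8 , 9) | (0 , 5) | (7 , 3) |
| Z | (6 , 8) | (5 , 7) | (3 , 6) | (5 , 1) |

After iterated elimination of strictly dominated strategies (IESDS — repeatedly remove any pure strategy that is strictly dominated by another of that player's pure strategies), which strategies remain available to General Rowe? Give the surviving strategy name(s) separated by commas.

V, W, Y

For General Rowe, V strictly dominates Z on the remaining columns (L: 8>6, CL: 6>5, CR: 5>3, R: 9>5); eliminate Z.
Column CR is eliminated: CL beats it against every remaining row (V: 8>3, W: 6>5, X: 8>6, Y: 9>5).
General Rowe's strategy X is strictly dominated by V (L: 8>5, CL: 6>4, R: 9>0) and is removed.
For General Cole, CL strictly dominates R on the remaining rows (V: 8>2, W: 6>5, Y: 9>3); eliminate R.
Among the remaining strategies, none is strictly dominated by another pure strategy of the same player, so the elimination stops.
Surviving strategies — General Rowe: {V, W, Y}; General Cole: {L, CL}.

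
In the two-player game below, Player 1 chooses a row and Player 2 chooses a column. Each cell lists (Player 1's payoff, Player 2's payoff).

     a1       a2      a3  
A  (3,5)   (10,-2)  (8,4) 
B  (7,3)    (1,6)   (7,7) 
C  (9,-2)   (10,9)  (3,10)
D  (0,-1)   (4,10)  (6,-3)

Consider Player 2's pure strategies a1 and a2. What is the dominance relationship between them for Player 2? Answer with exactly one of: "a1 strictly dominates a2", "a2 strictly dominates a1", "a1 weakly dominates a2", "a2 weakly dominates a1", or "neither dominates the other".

neither dominates the other

a1's payoffs vs a2's, by Player 1's action — A: 5>-2, B: 3<6, C: -2<9, D: -1<10.
a1 does better at A but worse at B, C, D; neither strategy dominates the other.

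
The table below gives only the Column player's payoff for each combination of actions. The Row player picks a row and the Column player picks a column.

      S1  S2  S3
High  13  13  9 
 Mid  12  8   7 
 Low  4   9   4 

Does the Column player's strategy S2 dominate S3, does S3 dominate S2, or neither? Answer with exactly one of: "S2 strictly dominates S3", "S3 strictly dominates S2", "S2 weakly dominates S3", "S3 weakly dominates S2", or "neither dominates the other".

S2 strictly dominates S3

Compare S2 to S3 across each choice by the Row player: High: 13>9, Mid: 8>7, Low: 9>4.
Every comparison favours S2, so S2 strictly dominates S3.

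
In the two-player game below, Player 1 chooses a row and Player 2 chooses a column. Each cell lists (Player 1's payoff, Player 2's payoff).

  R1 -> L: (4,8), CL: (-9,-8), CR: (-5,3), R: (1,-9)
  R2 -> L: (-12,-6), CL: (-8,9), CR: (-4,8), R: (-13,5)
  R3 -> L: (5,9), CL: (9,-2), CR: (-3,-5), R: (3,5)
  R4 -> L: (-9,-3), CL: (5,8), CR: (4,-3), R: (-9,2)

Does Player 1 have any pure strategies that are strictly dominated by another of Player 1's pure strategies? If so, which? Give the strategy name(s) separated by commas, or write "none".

R1, R2

R1: dominated, since R3 does at least as well everywhere (L: 5>4, CL: 9>-9, CR: -3>-5, R: 3>1).
R2: dominated, since R3 does at least as well everywhere (L: 5>-12, CL: 9>-8, CR: -3>-4, R: 3>-13).
R3 is not dominated — it holds its own against R1 at L (5>4); R2 at L (5>-12); R4 at L (5>-9).
R4 is not dominated — it holds its own against R1 at CL (5>-9); R2 at L (-9>-12); R3 at CR (4>-3).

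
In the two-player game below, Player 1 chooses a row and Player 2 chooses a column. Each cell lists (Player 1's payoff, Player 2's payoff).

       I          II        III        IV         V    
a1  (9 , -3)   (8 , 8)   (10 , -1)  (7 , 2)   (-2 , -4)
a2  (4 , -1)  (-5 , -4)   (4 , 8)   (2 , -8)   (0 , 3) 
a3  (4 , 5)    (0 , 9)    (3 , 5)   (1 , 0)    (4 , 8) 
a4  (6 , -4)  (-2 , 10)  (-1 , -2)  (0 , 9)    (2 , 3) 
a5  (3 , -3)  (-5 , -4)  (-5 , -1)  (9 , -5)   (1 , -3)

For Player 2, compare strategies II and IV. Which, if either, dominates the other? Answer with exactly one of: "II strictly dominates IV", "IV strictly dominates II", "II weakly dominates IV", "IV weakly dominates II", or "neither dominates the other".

Compare II to IV across every action of Player 1: a1: 8>2, a2: -4>-8, a3: 9>0, a4: 10>9, a5: -4>-5.
II gives a strictly higher payoff against every action of Player 1, so II strictly dominates IV.

II strictly dominates IV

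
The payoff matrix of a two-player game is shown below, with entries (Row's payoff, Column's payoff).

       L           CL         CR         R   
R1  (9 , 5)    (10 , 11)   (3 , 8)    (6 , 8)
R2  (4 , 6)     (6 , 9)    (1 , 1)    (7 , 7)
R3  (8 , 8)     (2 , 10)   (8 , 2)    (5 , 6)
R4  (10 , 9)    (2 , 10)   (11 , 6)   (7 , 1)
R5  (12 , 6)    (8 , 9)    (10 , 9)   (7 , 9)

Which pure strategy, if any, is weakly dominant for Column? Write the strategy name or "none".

CL vs L: R1: 11>5, R2: 9>6, R3: 10>8, R4: 10>9, R5: 9>6.
CL vs CR: R1: 11>8, R2: 9>1, R3: 10>2, R4: 10>6, R5: 9=9.
CL vs R: R1: 11>8, R2: 9>7, R3: 10>6, R4: 10>1, R5: 9=9.
CL is at least as good as every other strategy against every opponent action, so it is weakly dominant.

CL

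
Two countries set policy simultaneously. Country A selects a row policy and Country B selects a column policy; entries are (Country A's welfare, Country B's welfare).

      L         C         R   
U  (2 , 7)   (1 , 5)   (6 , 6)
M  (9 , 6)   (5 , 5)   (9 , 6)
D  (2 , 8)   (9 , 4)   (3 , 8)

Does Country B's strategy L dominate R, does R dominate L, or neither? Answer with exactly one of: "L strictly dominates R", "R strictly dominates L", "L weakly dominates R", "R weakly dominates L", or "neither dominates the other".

Compare L to R across each choice by Country A: U: 7>6, M: 6=6, D: 8=8.
L is at least as good everywhere and strictly better somewhere (tied only at M, D), so L weakly but not strictly dominates R.

L weakly dominates R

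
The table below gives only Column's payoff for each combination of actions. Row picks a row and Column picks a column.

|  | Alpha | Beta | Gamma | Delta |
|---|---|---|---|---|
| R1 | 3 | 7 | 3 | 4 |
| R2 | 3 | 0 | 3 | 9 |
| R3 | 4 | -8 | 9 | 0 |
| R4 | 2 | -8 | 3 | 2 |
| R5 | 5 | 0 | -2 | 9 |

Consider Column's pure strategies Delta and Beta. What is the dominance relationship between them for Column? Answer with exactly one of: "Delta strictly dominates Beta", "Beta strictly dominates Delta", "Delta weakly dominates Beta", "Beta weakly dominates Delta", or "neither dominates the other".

neither dominates the other

Compare Delta to Beta across each choice by Row: R1: 4<7, R2: 9>0, R3: 0>-8, R4: 2>-8, R5: 9>0.
Delta does better at R2, R3, R4, R5 but worse at R1; neither strategy dominates the other.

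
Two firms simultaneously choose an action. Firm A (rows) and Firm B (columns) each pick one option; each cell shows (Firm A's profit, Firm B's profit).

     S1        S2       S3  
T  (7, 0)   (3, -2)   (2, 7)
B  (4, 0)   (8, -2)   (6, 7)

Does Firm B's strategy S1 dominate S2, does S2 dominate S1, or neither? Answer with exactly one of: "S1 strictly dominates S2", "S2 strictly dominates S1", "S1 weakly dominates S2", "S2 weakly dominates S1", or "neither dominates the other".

Compare S1 to S2 across each opponent action: T: 0>-2, B: 0>-2.
Every comparison favours S1, so S1 strictly dominates S2.

S1 strictly dominates S2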